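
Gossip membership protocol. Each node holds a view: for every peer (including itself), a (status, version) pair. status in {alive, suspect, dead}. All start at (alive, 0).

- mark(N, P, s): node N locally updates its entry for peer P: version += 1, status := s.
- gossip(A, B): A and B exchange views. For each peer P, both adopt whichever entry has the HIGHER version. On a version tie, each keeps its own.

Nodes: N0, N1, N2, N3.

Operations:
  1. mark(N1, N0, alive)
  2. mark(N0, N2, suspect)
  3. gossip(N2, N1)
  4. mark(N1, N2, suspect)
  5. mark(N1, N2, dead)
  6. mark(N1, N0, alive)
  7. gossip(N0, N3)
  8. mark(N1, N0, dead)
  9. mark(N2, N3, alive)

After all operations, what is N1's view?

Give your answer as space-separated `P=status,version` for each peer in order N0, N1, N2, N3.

Answer: N0=dead,3 N1=alive,0 N2=dead,2 N3=alive,0

Derivation:
Op 1: N1 marks N0=alive -> (alive,v1)
Op 2: N0 marks N2=suspect -> (suspect,v1)
Op 3: gossip N2<->N1 -> N2.N0=(alive,v1) N2.N1=(alive,v0) N2.N2=(alive,v0) N2.N3=(alive,v0) | N1.N0=(alive,v1) N1.N1=(alive,v0) N1.N2=(alive,v0) N1.N3=(alive,v0)
Op 4: N1 marks N2=suspect -> (suspect,v1)
Op 5: N1 marks N2=dead -> (dead,v2)
Op 6: N1 marks N0=alive -> (alive,v2)
Op 7: gossip N0<->N3 -> N0.N0=(alive,v0) N0.N1=(alive,v0) N0.N2=(suspect,v1) N0.N3=(alive,v0) | N3.N0=(alive,v0) N3.N1=(alive,v0) N3.N2=(suspect,v1) N3.N3=(alive,v0)
Op 8: N1 marks N0=dead -> (dead,v3)
Op 9: N2 marks N3=alive -> (alive,v1)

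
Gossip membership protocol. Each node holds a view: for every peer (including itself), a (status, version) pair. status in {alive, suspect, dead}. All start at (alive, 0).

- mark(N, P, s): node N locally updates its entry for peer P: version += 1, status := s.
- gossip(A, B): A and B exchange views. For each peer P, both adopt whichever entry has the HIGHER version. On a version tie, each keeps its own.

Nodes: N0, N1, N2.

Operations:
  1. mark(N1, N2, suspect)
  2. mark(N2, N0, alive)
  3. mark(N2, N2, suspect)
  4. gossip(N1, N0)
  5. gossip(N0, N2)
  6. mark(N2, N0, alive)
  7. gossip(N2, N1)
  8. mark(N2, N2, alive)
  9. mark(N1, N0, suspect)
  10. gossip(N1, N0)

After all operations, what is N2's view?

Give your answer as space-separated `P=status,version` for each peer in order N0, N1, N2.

Answer: N0=alive,2 N1=alive,0 N2=alive,2

Derivation:
Op 1: N1 marks N2=suspect -> (suspect,v1)
Op 2: N2 marks N0=alive -> (alive,v1)
Op 3: N2 marks N2=suspect -> (suspect,v1)
Op 4: gossip N1<->N0 -> N1.N0=(alive,v0) N1.N1=(alive,v0) N1.N2=(suspect,v1) | N0.N0=(alive,v0) N0.N1=(alive,v0) N0.N2=(suspect,v1)
Op 5: gossip N0<->N2 -> N0.N0=(alive,v1) N0.N1=(alive,v0) N0.N2=(suspect,v1) | N2.N0=(alive,v1) N2.N1=(alive,v0) N2.N2=(suspect,v1)
Op 6: N2 marks N0=alive -> (alive,v2)
Op 7: gossip N2<->N1 -> N2.N0=(alive,v2) N2.N1=(alive,v0) N2.N2=(suspect,v1) | N1.N0=(alive,v2) N1.N1=(alive,v0) N1.N2=(suspect,v1)
Op 8: N2 marks N2=alive -> (alive,v2)
Op 9: N1 marks N0=suspect -> (suspect,v3)
Op 10: gossip N1<->N0 -> N1.N0=(suspect,v3) N1.N1=(alive,v0) N1.N2=(suspect,v1) | N0.N0=(suspect,v3) N0.N1=(alive,v0) N0.N2=(suspect,v1)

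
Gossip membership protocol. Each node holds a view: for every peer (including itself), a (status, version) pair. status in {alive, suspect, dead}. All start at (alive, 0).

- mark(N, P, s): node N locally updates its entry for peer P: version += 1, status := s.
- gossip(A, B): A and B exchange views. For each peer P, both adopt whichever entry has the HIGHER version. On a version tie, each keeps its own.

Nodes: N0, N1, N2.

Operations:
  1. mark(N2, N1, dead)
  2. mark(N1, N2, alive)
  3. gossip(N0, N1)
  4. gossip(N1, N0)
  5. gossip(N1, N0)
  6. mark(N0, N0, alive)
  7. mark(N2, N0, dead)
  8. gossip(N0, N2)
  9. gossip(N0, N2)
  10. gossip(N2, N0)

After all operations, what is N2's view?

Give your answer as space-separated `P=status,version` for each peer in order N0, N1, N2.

Op 1: N2 marks N1=dead -> (dead,v1)
Op 2: N1 marks N2=alive -> (alive,v1)
Op 3: gossip N0<->N1 -> N0.N0=(alive,v0) N0.N1=(alive,v0) N0.N2=(alive,v1) | N1.N0=(alive,v0) N1.N1=(alive,v0) N1.N2=(alive,v1)
Op 4: gossip N1<->N0 -> N1.N0=(alive,v0) N1.N1=(alive,v0) N1.N2=(alive,v1) | N0.N0=(alive,v0) N0.N1=(alive,v0) N0.N2=(alive,v1)
Op 5: gossip N1<->N0 -> N1.N0=(alive,v0) N1.N1=(alive,v0) N1.N2=(alive,v1) | N0.N0=(alive,v0) N0.N1=(alive,v0) N0.N2=(alive,v1)
Op 6: N0 marks N0=alive -> (alive,v1)
Op 7: N2 marks N0=dead -> (dead,v1)
Op 8: gossip N0<->N2 -> N0.N0=(alive,v1) N0.N1=(dead,v1) N0.N2=(alive,v1) | N2.N0=(dead,v1) N2.N1=(dead,v1) N2.N2=(alive,v1)
Op 9: gossip N0<->N2 -> N0.N0=(alive,v1) N0.N1=(dead,v1) N0.N2=(alive,v1) | N2.N0=(dead,v1) N2.N1=(dead,v1) N2.N2=(alive,v1)
Op 10: gossip N2<->N0 -> N2.N0=(dead,v1) N2.N1=(dead,v1) N2.N2=(alive,v1) | N0.N0=(alive,v1) N0.N1=(dead,v1) N0.N2=(alive,v1)

Answer: N0=dead,1 N1=dead,1 N2=alive,1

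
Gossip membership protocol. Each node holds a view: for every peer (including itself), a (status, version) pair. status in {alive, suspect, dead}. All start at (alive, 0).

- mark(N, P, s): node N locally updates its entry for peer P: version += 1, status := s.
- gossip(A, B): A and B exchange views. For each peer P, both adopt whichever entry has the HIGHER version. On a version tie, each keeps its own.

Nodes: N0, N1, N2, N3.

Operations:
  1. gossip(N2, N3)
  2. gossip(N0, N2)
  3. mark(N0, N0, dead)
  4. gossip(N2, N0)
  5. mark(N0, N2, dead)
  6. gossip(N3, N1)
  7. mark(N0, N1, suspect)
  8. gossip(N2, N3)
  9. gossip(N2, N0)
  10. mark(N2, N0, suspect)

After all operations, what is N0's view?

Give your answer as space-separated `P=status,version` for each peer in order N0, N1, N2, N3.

Answer: N0=dead,1 N1=suspect,1 N2=dead,1 N3=alive,0

Derivation:
Op 1: gossip N2<->N3 -> N2.N0=(alive,v0) N2.N1=(alive,v0) N2.N2=(alive,v0) N2.N3=(alive,v0) | N3.N0=(alive,v0) N3.N1=(alive,v0) N3.N2=(alive,v0) N3.N3=(alive,v0)
Op 2: gossip N0<->N2 -> N0.N0=(alive,v0) N0.N1=(alive,v0) N0.N2=(alive,v0) N0.N3=(alive,v0) | N2.N0=(alive,v0) N2.N1=(alive,v0) N2.N2=(alive,v0) N2.N3=(alive,v0)
Op 3: N0 marks N0=dead -> (dead,v1)
Op 4: gossip N2<->N0 -> N2.N0=(dead,v1) N2.N1=(alive,v0) N2.N2=(alive,v0) N2.N3=(alive,v0) | N0.N0=(dead,v1) N0.N1=(alive,v0) N0.N2=(alive,v0) N0.N3=(alive,v0)
Op 5: N0 marks N2=dead -> (dead,v1)
Op 6: gossip N3<->N1 -> N3.N0=(alive,v0) N3.N1=(alive,v0) N3.N2=(alive,v0) N3.N3=(alive,v0) | N1.N0=(alive,v0) N1.N1=(alive,v0) N1.N2=(alive,v0) N1.N3=(alive,v0)
Op 7: N0 marks N1=suspect -> (suspect,v1)
Op 8: gossip N2<->N3 -> N2.N0=(dead,v1) N2.N1=(alive,v0) N2.N2=(alive,v0) N2.N3=(alive,v0) | N3.N0=(dead,v1) N3.N1=(alive,v0) N3.N2=(alive,v0) N3.N3=(alive,v0)
Op 9: gossip N2<->N0 -> N2.N0=(dead,v1) N2.N1=(suspect,v1) N2.N2=(dead,v1) N2.N3=(alive,v0) | N0.N0=(dead,v1) N0.N1=(suspect,v1) N0.N2=(dead,v1) N0.N3=(alive,v0)
Op 10: N2 marks N0=suspect -> (suspect,v2)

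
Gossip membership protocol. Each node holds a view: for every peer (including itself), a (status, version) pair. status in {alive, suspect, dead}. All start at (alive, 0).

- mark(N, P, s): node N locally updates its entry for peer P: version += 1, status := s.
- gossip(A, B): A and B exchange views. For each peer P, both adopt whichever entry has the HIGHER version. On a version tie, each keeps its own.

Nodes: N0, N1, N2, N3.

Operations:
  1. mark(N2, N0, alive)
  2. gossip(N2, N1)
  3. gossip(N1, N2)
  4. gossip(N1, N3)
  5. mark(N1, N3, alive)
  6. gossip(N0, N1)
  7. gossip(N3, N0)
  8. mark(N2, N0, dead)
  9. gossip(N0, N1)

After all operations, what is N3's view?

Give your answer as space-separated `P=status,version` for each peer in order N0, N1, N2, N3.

Op 1: N2 marks N0=alive -> (alive,v1)
Op 2: gossip N2<->N1 -> N2.N0=(alive,v1) N2.N1=(alive,v0) N2.N2=(alive,v0) N2.N3=(alive,v0) | N1.N0=(alive,v1) N1.N1=(alive,v0) N1.N2=(alive,v0) N1.N3=(alive,v0)
Op 3: gossip N1<->N2 -> N1.N0=(alive,v1) N1.N1=(alive,v0) N1.N2=(alive,v0) N1.N3=(alive,v0) | N2.N0=(alive,v1) N2.N1=(alive,v0) N2.N2=(alive,v0) N2.N3=(alive,v0)
Op 4: gossip N1<->N3 -> N1.N0=(alive,v1) N1.N1=(alive,v0) N1.N2=(alive,v0) N1.N3=(alive,v0) | N3.N0=(alive,v1) N3.N1=(alive,v0) N3.N2=(alive,v0) N3.N3=(alive,v0)
Op 5: N1 marks N3=alive -> (alive,v1)
Op 6: gossip N0<->N1 -> N0.N0=(alive,v1) N0.N1=(alive,v0) N0.N2=(alive,v0) N0.N3=(alive,v1) | N1.N0=(alive,v1) N1.N1=(alive,v0) N1.N2=(alive,v0) N1.N3=(alive,v1)
Op 7: gossip N3<->N0 -> N3.N0=(alive,v1) N3.N1=(alive,v0) N3.N2=(alive,v0) N3.N3=(alive,v1) | N0.N0=(alive,v1) N0.N1=(alive,v0) N0.N2=(alive,v0) N0.N3=(alive,v1)
Op 8: N2 marks N0=dead -> (dead,v2)
Op 9: gossip N0<->N1 -> N0.N0=(alive,v1) N0.N1=(alive,v0) N0.N2=(alive,v0) N0.N3=(alive,v1) | N1.N0=(alive,v1) N1.N1=(alive,v0) N1.N2=(alive,v0) N1.N3=(alive,v1)

Answer: N0=alive,1 N1=alive,0 N2=alive,0 N3=alive,1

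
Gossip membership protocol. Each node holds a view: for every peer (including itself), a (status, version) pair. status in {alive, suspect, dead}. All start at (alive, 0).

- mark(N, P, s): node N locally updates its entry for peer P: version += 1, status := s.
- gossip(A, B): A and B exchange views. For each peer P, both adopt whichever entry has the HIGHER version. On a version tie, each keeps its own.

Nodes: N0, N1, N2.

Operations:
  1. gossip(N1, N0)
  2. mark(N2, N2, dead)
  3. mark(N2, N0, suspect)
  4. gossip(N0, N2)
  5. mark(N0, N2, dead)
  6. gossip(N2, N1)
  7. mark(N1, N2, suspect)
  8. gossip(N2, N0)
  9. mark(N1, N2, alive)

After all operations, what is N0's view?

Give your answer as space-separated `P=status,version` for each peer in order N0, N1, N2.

Op 1: gossip N1<->N0 -> N1.N0=(alive,v0) N1.N1=(alive,v0) N1.N2=(alive,v0) | N0.N0=(alive,v0) N0.N1=(alive,v0) N0.N2=(alive,v0)
Op 2: N2 marks N2=dead -> (dead,v1)
Op 3: N2 marks N0=suspect -> (suspect,v1)
Op 4: gossip N0<->N2 -> N0.N0=(suspect,v1) N0.N1=(alive,v0) N0.N2=(dead,v1) | N2.N0=(suspect,v1) N2.N1=(alive,v0) N2.N2=(dead,v1)
Op 5: N0 marks N2=dead -> (dead,v2)
Op 6: gossip N2<->N1 -> N2.N0=(suspect,v1) N2.N1=(alive,v0) N2.N2=(dead,v1) | N1.N0=(suspect,v1) N1.N1=(alive,v0) N1.N2=(dead,v1)
Op 7: N1 marks N2=suspect -> (suspect,v2)
Op 8: gossip N2<->N0 -> N2.N0=(suspect,v1) N2.N1=(alive,v0) N2.N2=(dead,v2) | N0.N0=(suspect,v1) N0.N1=(alive,v0) N0.N2=(dead,v2)
Op 9: N1 marks N2=alive -> (alive,v3)

Answer: N0=suspect,1 N1=alive,0 N2=dead,2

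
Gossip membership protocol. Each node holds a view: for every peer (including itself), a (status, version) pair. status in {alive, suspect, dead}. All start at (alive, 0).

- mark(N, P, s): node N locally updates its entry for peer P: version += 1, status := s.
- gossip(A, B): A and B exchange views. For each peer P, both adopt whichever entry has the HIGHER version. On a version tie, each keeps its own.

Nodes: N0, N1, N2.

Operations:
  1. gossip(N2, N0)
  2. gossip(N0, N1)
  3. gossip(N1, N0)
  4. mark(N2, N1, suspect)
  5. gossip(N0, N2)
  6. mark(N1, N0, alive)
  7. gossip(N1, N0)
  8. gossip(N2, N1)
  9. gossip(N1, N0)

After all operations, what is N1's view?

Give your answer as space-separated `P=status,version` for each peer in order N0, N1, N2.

Answer: N0=alive,1 N1=suspect,1 N2=alive,0

Derivation:
Op 1: gossip N2<->N0 -> N2.N0=(alive,v0) N2.N1=(alive,v0) N2.N2=(alive,v0) | N0.N0=(alive,v0) N0.N1=(alive,v0) N0.N2=(alive,v0)
Op 2: gossip N0<->N1 -> N0.N0=(alive,v0) N0.N1=(alive,v0) N0.N2=(alive,v0) | N1.N0=(alive,v0) N1.N1=(alive,v0) N1.N2=(alive,v0)
Op 3: gossip N1<->N0 -> N1.N0=(alive,v0) N1.N1=(alive,v0) N1.N2=(alive,v0) | N0.N0=(alive,v0) N0.N1=(alive,v0) N0.N2=(alive,v0)
Op 4: N2 marks N1=suspect -> (suspect,v1)
Op 5: gossip N0<->N2 -> N0.N0=(alive,v0) N0.N1=(suspect,v1) N0.N2=(alive,v0) | N2.N0=(alive,v0) N2.N1=(suspect,v1) N2.N2=(alive,v0)
Op 6: N1 marks N0=alive -> (alive,v1)
Op 7: gossip N1<->N0 -> N1.N0=(alive,v1) N1.N1=(suspect,v1) N1.N2=(alive,v0) | N0.N0=(alive,v1) N0.N1=(suspect,v1) N0.N2=(alive,v0)
Op 8: gossip N2<->N1 -> N2.N0=(alive,v1) N2.N1=(suspect,v1) N2.N2=(alive,v0) | N1.N0=(alive,v1) N1.N1=(suspect,v1) N1.N2=(alive,v0)
Op 9: gossip N1<->N0 -> N1.N0=(alive,v1) N1.N1=(suspect,v1) N1.N2=(alive,v0) | N0.N0=(alive,v1) N0.N1=(suspect,v1) N0.N2=(alive,v0)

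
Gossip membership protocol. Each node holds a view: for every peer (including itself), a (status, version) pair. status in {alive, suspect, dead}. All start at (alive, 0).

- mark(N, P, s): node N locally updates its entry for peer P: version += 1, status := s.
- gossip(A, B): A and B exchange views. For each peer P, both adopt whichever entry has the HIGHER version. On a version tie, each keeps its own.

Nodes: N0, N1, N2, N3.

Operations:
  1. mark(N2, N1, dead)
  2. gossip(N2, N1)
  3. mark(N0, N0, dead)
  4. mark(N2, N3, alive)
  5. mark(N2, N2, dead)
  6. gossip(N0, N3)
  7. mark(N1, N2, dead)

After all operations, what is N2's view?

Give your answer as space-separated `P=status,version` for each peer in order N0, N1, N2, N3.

Answer: N0=alive,0 N1=dead,1 N2=dead,1 N3=alive,1

Derivation:
Op 1: N2 marks N1=dead -> (dead,v1)
Op 2: gossip N2<->N1 -> N2.N0=(alive,v0) N2.N1=(dead,v1) N2.N2=(alive,v0) N2.N3=(alive,v0) | N1.N0=(alive,v0) N1.N1=(dead,v1) N1.N2=(alive,v0) N1.N3=(alive,v0)
Op 3: N0 marks N0=dead -> (dead,v1)
Op 4: N2 marks N3=alive -> (alive,v1)
Op 5: N2 marks N2=dead -> (dead,v1)
Op 6: gossip N0<->N3 -> N0.N0=(dead,v1) N0.N1=(alive,v0) N0.N2=(alive,v0) N0.N3=(alive,v0) | N3.N0=(dead,v1) N3.N1=(alive,v0) N3.N2=(alive,v0) N3.N3=(alive,v0)
Op 7: N1 marks N2=dead -> (dead,v1)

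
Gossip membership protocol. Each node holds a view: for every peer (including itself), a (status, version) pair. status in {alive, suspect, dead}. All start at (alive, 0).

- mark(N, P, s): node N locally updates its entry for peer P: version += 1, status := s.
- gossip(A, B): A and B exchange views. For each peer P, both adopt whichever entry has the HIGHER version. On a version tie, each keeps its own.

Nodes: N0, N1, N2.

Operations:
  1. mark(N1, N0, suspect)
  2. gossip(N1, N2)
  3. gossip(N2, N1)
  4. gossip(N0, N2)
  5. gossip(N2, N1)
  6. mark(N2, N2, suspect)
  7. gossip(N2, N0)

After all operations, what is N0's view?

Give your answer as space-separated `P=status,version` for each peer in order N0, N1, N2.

Answer: N0=suspect,1 N1=alive,0 N2=suspect,1

Derivation:
Op 1: N1 marks N0=suspect -> (suspect,v1)
Op 2: gossip N1<->N2 -> N1.N0=(suspect,v1) N1.N1=(alive,v0) N1.N2=(alive,v0) | N2.N0=(suspect,v1) N2.N1=(alive,v0) N2.N2=(alive,v0)
Op 3: gossip N2<->N1 -> N2.N0=(suspect,v1) N2.N1=(alive,v0) N2.N2=(alive,v0) | N1.N0=(suspect,v1) N1.N1=(alive,v0) N1.N2=(alive,v0)
Op 4: gossip N0<->N2 -> N0.N0=(suspect,v1) N0.N1=(alive,v0) N0.N2=(alive,v0) | N2.N0=(suspect,v1) N2.N1=(alive,v0) N2.N2=(alive,v0)
Op 5: gossip N2<->N1 -> N2.N0=(suspect,v1) N2.N1=(alive,v0) N2.N2=(alive,v0) | N1.N0=(suspect,v1) N1.N1=(alive,v0) N1.N2=(alive,v0)
Op 6: N2 marks N2=suspect -> (suspect,v1)
Op 7: gossip N2<->N0 -> N2.N0=(suspect,v1) N2.N1=(alive,v0) N2.N2=(suspect,v1) | N0.N0=(suspect,v1) N0.N1=(alive,v0) N0.N2=(suspect,v1)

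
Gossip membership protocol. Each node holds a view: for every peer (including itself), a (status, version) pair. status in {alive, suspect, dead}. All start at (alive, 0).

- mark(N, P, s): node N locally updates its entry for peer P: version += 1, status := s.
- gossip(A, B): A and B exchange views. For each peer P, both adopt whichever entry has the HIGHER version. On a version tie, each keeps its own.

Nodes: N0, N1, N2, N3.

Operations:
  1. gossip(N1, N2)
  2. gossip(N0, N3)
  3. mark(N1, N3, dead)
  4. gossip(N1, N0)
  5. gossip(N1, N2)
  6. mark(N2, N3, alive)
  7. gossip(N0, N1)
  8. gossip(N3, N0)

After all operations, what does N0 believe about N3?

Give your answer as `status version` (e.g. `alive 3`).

Answer: dead 1

Derivation:
Op 1: gossip N1<->N2 -> N1.N0=(alive,v0) N1.N1=(alive,v0) N1.N2=(alive,v0) N1.N3=(alive,v0) | N2.N0=(alive,v0) N2.N1=(alive,v0) N2.N2=(alive,v0) N2.N3=(alive,v0)
Op 2: gossip N0<->N3 -> N0.N0=(alive,v0) N0.N1=(alive,v0) N0.N2=(alive,v0) N0.N3=(alive,v0) | N3.N0=(alive,v0) N3.N1=(alive,v0) N3.N2=(alive,v0) N3.N3=(alive,v0)
Op 3: N1 marks N3=dead -> (dead,v1)
Op 4: gossip N1<->N0 -> N1.N0=(alive,v0) N1.N1=(alive,v0) N1.N2=(alive,v0) N1.N3=(dead,v1) | N0.N0=(alive,v0) N0.N1=(alive,v0) N0.N2=(alive,v0) N0.N3=(dead,v1)
Op 5: gossip N1<->N2 -> N1.N0=(alive,v0) N1.N1=(alive,v0) N1.N2=(alive,v0) N1.N3=(dead,v1) | N2.N0=(alive,v0) N2.N1=(alive,v0) N2.N2=(alive,v0) N2.N3=(dead,v1)
Op 6: N2 marks N3=alive -> (alive,v2)
Op 7: gossip N0<->N1 -> N0.N0=(alive,v0) N0.N1=(alive,v0) N0.N2=(alive,v0) N0.N3=(dead,v1) | N1.N0=(alive,v0) N1.N1=(alive,v0) N1.N2=(alive,v0) N1.N3=(dead,v1)
Op 8: gossip N3<->N0 -> N3.N0=(alive,v0) N3.N1=(alive,v0) N3.N2=(alive,v0) N3.N3=(dead,v1) | N0.N0=(alive,v0) N0.N1=(alive,v0) N0.N2=(alive,v0) N0.N3=(dead,v1)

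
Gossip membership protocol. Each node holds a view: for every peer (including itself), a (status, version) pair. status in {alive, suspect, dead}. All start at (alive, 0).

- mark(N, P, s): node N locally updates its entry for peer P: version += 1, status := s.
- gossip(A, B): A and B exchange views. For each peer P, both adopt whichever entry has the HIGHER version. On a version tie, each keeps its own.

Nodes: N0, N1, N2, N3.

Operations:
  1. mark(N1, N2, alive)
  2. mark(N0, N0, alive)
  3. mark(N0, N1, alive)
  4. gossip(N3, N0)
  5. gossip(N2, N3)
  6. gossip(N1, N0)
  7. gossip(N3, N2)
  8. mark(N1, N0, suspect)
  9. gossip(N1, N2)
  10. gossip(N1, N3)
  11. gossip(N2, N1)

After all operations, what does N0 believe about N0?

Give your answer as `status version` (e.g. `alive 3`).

Op 1: N1 marks N2=alive -> (alive,v1)
Op 2: N0 marks N0=alive -> (alive,v1)
Op 3: N0 marks N1=alive -> (alive,v1)
Op 4: gossip N3<->N0 -> N3.N0=(alive,v1) N3.N1=(alive,v1) N3.N2=(alive,v0) N3.N3=(alive,v0) | N0.N0=(alive,v1) N0.N1=(alive,v1) N0.N2=(alive,v0) N0.N3=(alive,v0)
Op 5: gossip N2<->N3 -> N2.N0=(alive,v1) N2.N1=(alive,v1) N2.N2=(alive,v0) N2.N3=(alive,v0) | N3.N0=(alive,v1) N3.N1=(alive,v1) N3.N2=(alive,v0) N3.N3=(alive,v0)
Op 6: gossip N1<->N0 -> N1.N0=(alive,v1) N1.N1=(alive,v1) N1.N2=(alive,v1) N1.N3=(alive,v0) | N0.N0=(alive,v1) N0.N1=(alive,v1) N0.N2=(alive,v1) N0.N3=(alive,v0)
Op 7: gossip N3<->N2 -> N3.N0=(alive,v1) N3.N1=(alive,v1) N3.N2=(alive,v0) N3.N3=(alive,v0) | N2.N0=(alive,v1) N2.N1=(alive,v1) N2.N2=(alive,v0) N2.N3=(alive,v0)
Op 8: N1 marks N0=suspect -> (suspect,v2)
Op 9: gossip N1<->N2 -> N1.N0=(suspect,v2) N1.N1=(alive,v1) N1.N2=(alive,v1) N1.N3=(alive,v0) | N2.N0=(suspect,v2) N2.N1=(alive,v1) N2.N2=(alive,v1) N2.N3=(alive,v0)
Op 10: gossip N1<->N3 -> N1.N0=(suspect,v2) N1.N1=(alive,v1) N1.N2=(alive,v1) N1.N3=(alive,v0) | N3.N0=(suspect,v2) N3.N1=(alive,v1) N3.N2=(alive,v1) N3.N3=(alive,v0)
Op 11: gossip N2<->N1 -> N2.N0=(suspect,v2) N2.N1=(alive,v1) N2.N2=(alive,v1) N2.N3=(alive,v0) | N1.N0=(suspect,v2) N1.N1=(alive,v1) N1.N2=(alive,v1) N1.N3=(alive,v0)

Answer: alive 1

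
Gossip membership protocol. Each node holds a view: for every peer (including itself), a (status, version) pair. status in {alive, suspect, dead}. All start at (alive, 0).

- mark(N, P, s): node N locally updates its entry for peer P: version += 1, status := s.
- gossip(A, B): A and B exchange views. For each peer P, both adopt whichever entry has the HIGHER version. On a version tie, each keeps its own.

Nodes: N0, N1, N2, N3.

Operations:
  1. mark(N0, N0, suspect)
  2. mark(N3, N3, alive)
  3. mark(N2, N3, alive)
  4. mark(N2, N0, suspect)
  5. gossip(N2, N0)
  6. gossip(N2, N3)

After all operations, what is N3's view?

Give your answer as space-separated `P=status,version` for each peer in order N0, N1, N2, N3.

Answer: N0=suspect,1 N1=alive,0 N2=alive,0 N3=alive,1

Derivation:
Op 1: N0 marks N0=suspect -> (suspect,v1)
Op 2: N3 marks N3=alive -> (alive,v1)
Op 3: N2 marks N3=alive -> (alive,v1)
Op 4: N2 marks N0=suspect -> (suspect,v1)
Op 5: gossip N2<->N0 -> N2.N0=(suspect,v1) N2.N1=(alive,v0) N2.N2=(alive,v0) N2.N3=(alive,v1) | N0.N0=(suspect,v1) N0.N1=(alive,v0) N0.N2=(alive,v0) N0.N3=(alive,v1)
Op 6: gossip N2<->N3 -> N2.N0=(suspect,v1) N2.N1=(alive,v0) N2.N2=(alive,v0) N2.N3=(alive,v1) | N3.N0=(suspect,v1) N3.N1=(alive,v0) N3.N2=(alive,v0) N3.N3=(alive,v1)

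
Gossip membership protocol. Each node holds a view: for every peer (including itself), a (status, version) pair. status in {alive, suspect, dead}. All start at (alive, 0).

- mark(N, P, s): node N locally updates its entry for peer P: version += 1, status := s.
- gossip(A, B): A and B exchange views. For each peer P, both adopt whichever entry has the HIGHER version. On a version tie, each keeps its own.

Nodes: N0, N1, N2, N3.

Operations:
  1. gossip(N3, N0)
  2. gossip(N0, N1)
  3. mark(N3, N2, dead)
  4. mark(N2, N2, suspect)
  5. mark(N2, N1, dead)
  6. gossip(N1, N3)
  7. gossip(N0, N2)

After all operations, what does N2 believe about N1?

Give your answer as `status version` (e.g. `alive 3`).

Answer: dead 1

Derivation:
Op 1: gossip N3<->N0 -> N3.N0=(alive,v0) N3.N1=(alive,v0) N3.N2=(alive,v0) N3.N3=(alive,v0) | N0.N0=(alive,v0) N0.N1=(alive,v0) N0.N2=(alive,v0) N0.N3=(alive,v0)
Op 2: gossip N0<->N1 -> N0.N0=(alive,v0) N0.N1=(alive,v0) N0.N2=(alive,v0) N0.N3=(alive,v0) | N1.N0=(alive,v0) N1.N1=(alive,v0) N1.N2=(alive,v0) N1.N3=(alive,v0)
Op 3: N3 marks N2=dead -> (dead,v1)
Op 4: N2 marks N2=suspect -> (suspect,v1)
Op 5: N2 marks N1=dead -> (dead,v1)
Op 6: gossip N1<->N3 -> N1.N0=(alive,v0) N1.N1=(alive,v0) N1.N2=(dead,v1) N1.N3=(alive,v0) | N3.N0=(alive,v0) N3.N1=(alive,v0) N3.N2=(dead,v1) N3.N3=(alive,v0)
Op 7: gossip N0<->N2 -> N0.N0=(alive,v0) N0.N1=(dead,v1) N0.N2=(suspect,v1) N0.N3=(alive,v0) | N2.N0=(alive,v0) N2.N1=(dead,v1) N2.N2=(suspect,v1) N2.N3=(alive,v0)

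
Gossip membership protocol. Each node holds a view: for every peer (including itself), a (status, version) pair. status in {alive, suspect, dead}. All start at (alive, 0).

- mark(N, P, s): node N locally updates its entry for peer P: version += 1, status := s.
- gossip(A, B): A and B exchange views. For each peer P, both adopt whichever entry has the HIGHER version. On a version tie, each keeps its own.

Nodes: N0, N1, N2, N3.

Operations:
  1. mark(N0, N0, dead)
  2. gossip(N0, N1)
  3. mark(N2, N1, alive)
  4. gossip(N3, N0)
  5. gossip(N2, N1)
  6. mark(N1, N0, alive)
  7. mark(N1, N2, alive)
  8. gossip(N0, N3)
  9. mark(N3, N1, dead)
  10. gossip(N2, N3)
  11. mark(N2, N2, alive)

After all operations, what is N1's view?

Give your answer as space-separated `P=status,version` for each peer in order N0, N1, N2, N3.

Answer: N0=alive,2 N1=alive,1 N2=alive,1 N3=alive,0

Derivation:
Op 1: N0 marks N0=dead -> (dead,v1)
Op 2: gossip N0<->N1 -> N0.N0=(dead,v1) N0.N1=(alive,v0) N0.N2=(alive,v0) N0.N3=(alive,v0) | N1.N0=(dead,v1) N1.N1=(alive,v0) N1.N2=(alive,v0) N1.N3=(alive,v0)
Op 3: N2 marks N1=alive -> (alive,v1)
Op 4: gossip N3<->N0 -> N3.N0=(dead,v1) N3.N1=(alive,v0) N3.N2=(alive,v0) N3.N3=(alive,v0) | N0.N0=(dead,v1) N0.N1=(alive,v0) N0.N2=(alive,v0) N0.N3=(alive,v0)
Op 5: gossip N2<->N1 -> N2.N0=(dead,v1) N2.N1=(alive,v1) N2.N2=(alive,v0) N2.N3=(alive,v0) | N1.N0=(dead,v1) N1.N1=(alive,v1) N1.N2=(alive,v0) N1.N3=(alive,v0)
Op 6: N1 marks N0=alive -> (alive,v2)
Op 7: N1 marks N2=alive -> (alive,v1)
Op 8: gossip N0<->N3 -> N0.N0=(dead,v1) N0.N1=(alive,v0) N0.N2=(alive,v0) N0.N3=(alive,v0) | N3.N0=(dead,v1) N3.N1=(alive,v0) N3.N2=(alive,v0) N3.N3=(alive,v0)
Op 9: N3 marks N1=dead -> (dead,v1)
Op 10: gossip N2<->N3 -> N2.N0=(dead,v1) N2.N1=(alive,v1) N2.N2=(alive,v0) N2.N3=(alive,v0) | N3.N0=(dead,v1) N3.N1=(dead,v1) N3.N2=(alive,v0) N3.N3=(alive,v0)
Op 11: N2 marks N2=alive -> (alive,v1)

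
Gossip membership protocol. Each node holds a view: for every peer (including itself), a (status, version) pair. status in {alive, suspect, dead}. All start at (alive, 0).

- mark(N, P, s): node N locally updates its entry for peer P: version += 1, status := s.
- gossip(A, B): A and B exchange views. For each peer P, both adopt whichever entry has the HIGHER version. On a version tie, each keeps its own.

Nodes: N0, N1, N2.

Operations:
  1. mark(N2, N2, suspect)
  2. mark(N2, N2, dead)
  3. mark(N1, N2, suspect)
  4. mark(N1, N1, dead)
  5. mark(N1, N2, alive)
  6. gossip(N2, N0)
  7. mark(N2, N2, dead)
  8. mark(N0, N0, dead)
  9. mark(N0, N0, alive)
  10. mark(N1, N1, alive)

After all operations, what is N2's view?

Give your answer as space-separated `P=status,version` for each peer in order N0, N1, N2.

Answer: N0=alive,0 N1=alive,0 N2=dead,3

Derivation:
Op 1: N2 marks N2=suspect -> (suspect,v1)
Op 2: N2 marks N2=dead -> (dead,v2)
Op 3: N1 marks N2=suspect -> (suspect,v1)
Op 4: N1 marks N1=dead -> (dead,v1)
Op 5: N1 marks N2=alive -> (alive,v2)
Op 6: gossip N2<->N0 -> N2.N0=(alive,v0) N2.N1=(alive,v0) N2.N2=(dead,v2) | N0.N0=(alive,v0) N0.N1=(alive,v0) N0.N2=(dead,v2)
Op 7: N2 marks N2=dead -> (dead,v3)
Op 8: N0 marks N0=dead -> (dead,v1)
Op 9: N0 marks N0=alive -> (alive,v2)
Op 10: N1 marks N1=alive -> (alive,v2)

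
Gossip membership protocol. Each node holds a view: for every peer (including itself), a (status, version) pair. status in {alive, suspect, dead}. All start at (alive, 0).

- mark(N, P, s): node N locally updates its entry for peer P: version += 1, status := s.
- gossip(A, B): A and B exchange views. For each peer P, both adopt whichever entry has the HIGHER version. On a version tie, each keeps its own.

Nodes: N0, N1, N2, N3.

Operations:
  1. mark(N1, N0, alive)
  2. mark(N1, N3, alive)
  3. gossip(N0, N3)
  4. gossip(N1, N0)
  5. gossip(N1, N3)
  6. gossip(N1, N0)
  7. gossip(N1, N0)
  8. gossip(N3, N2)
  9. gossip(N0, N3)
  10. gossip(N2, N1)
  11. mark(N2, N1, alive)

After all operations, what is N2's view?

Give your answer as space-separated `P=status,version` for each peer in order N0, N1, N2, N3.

Op 1: N1 marks N0=alive -> (alive,v1)
Op 2: N1 marks N3=alive -> (alive,v1)
Op 3: gossip N0<->N3 -> N0.N0=(alive,v0) N0.N1=(alive,v0) N0.N2=(alive,v0) N0.N3=(alive,v0) | N3.N0=(alive,v0) N3.N1=(alive,v0) N3.N2=(alive,v0) N3.N3=(alive,v0)
Op 4: gossip N1<->N0 -> N1.N0=(alive,v1) N1.N1=(alive,v0) N1.N2=(alive,v0) N1.N3=(alive,v1) | N0.N0=(alive,v1) N0.N1=(alive,v0) N0.N2=(alive,v0) N0.N3=(alive,v1)
Op 5: gossip N1<->N3 -> N1.N0=(alive,v1) N1.N1=(alive,v0) N1.N2=(alive,v0) N1.N3=(alive,v1) | N3.N0=(alive,v1) N3.N1=(alive,v0) N3.N2=(alive,v0) N3.N3=(alive,v1)
Op 6: gossip N1<->N0 -> N1.N0=(alive,v1) N1.N1=(alive,v0) N1.N2=(alive,v0) N1.N3=(alive,v1) | N0.N0=(alive,v1) N0.N1=(alive,v0) N0.N2=(alive,v0) N0.N3=(alive,v1)
Op 7: gossip N1<->N0 -> N1.N0=(alive,v1) N1.N1=(alive,v0) N1.N2=(alive,v0) N1.N3=(alive,v1) | N0.N0=(alive,v1) N0.N1=(alive,v0) N0.N2=(alive,v0) N0.N3=(alive,v1)
Op 8: gossip N3<->N2 -> N3.N0=(alive,v1) N3.N1=(alive,v0) N3.N2=(alive,v0) N3.N3=(alive,v1) | N2.N0=(alive,v1) N2.N1=(alive,v0) N2.N2=(alive,v0) N2.N3=(alive,v1)
Op 9: gossip N0<->N3 -> N0.N0=(alive,v1) N0.N1=(alive,v0) N0.N2=(alive,v0) N0.N3=(alive,v1) | N3.N0=(alive,v1) N3.N1=(alive,v0) N3.N2=(alive,v0) N3.N3=(alive,v1)
Op 10: gossip N2<->N1 -> N2.N0=(alive,v1) N2.N1=(alive,v0) N2.N2=(alive,v0) N2.N3=(alive,v1) | N1.N0=(alive,v1) N1.N1=(alive,v0) N1.N2=(alive,v0) N1.N3=(alive,v1)
Op 11: N2 marks N1=alive -> (alive,v1)

Answer: N0=alive,1 N1=alive,1 N2=alive,0 N3=alive,1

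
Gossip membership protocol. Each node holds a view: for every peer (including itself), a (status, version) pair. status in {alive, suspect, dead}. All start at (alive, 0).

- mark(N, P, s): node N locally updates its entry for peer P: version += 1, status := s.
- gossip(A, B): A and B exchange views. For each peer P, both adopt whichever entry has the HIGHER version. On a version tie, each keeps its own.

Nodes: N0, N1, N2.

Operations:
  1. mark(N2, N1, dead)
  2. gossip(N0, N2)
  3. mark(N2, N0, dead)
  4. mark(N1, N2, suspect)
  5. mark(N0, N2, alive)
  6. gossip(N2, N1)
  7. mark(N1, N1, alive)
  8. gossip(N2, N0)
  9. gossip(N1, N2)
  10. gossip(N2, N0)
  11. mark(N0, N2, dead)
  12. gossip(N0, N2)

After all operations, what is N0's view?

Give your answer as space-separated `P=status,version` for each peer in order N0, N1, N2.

Op 1: N2 marks N1=dead -> (dead,v1)
Op 2: gossip N0<->N2 -> N0.N0=(alive,v0) N0.N1=(dead,v1) N0.N2=(alive,v0) | N2.N0=(alive,v0) N2.N1=(dead,v1) N2.N2=(alive,v0)
Op 3: N2 marks N0=dead -> (dead,v1)
Op 4: N1 marks N2=suspect -> (suspect,v1)
Op 5: N0 marks N2=alive -> (alive,v1)
Op 6: gossip N2<->N1 -> N2.N0=(dead,v1) N2.N1=(dead,v1) N2.N2=(suspect,v1) | N1.N0=(dead,v1) N1.N1=(dead,v1) N1.N2=(suspect,v1)
Op 7: N1 marks N1=alive -> (alive,v2)
Op 8: gossip N2<->N0 -> N2.N0=(dead,v1) N2.N1=(dead,v1) N2.N2=(suspect,v1) | N0.N0=(dead,v1) N0.N1=(dead,v1) N0.N2=(alive,v1)
Op 9: gossip N1<->N2 -> N1.N0=(dead,v1) N1.N1=(alive,v2) N1.N2=(suspect,v1) | N2.N0=(dead,v1) N2.N1=(alive,v2) N2.N2=(suspect,v1)
Op 10: gossip N2<->N0 -> N2.N0=(dead,v1) N2.N1=(alive,v2) N2.N2=(suspect,v1) | N0.N0=(dead,v1) N0.N1=(alive,v2) N0.N2=(alive,v1)
Op 11: N0 marks N2=dead -> (dead,v2)
Op 12: gossip N0<->N2 -> N0.N0=(dead,v1) N0.N1=(alive,v2) N0.N2=(dead,v2) | N2.N0=(dead,v1) N2.N1=(alive,v2) N2.N2=(dead,v2)

Answer: N0=dead,1 N1=alive,2 N2=dead,2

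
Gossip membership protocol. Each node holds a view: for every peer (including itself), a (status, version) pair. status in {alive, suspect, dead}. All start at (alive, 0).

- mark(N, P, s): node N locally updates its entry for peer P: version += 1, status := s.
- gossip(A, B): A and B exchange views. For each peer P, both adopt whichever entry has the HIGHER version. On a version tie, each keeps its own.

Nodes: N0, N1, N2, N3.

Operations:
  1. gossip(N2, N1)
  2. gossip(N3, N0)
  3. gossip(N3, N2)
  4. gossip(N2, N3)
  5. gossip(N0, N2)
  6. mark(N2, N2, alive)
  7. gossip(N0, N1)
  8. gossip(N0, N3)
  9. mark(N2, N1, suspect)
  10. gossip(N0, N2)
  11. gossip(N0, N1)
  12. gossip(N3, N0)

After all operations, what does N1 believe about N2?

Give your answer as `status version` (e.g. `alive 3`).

Op 1: gossip N2<->N1 -> N2.N0=(alive,v0) N2.N1=(alive,v0) N2.N2=(alive,v0) N2.N3=(alive,v0) | N1.N0=(alive,v0) N1.N1=(alive,v0) N1.N2=(alive,v0) N1.N3=(alive,v0)
Op 2: gossip N3<->N0 -> N3.N0=(alive,v0) N3.N1=(alive,v0) N3.N2=(alive,v0) N3.N3=(alive,v0) | N0.N0=(alive,v0) N0.N1=(alive,v0) N0.N2=(alive,v0) N0.N3=(alive,v0)
Op 3: gossip N3<->N2 -> N3.N0=(alive,v0) N3.N1=(alive,v0) N3.N2=(alive,v0) N3.N3=(alive,v0) | N2.N0=(alive,v0) N2.N1=(alive,v0) N2.N2=(alive,v0) N2.N3=(alive,v0)
Op 4: gossip N2<->N3 -> N2.N0=(alive,v0) N2.N1=(alive,v0) N2.N2=(alive,v0) N2.N3=(alive,v0) | N3.N0=(alive,v0) N3.N1=(alive,v0) N3.N2=(alive,v0) N3.N3=(alive,v0)
Op 5: gossip N0<->N2 -> N0.N0=(alive,v0) N0.N1=(alive,v0) N0.N2=(alive,v0) N0.N3=(alive,v0) | N2.N0=(alive,v0) N2.N1=(alive,v0) N2.N2=(alive,v0) N2.N3=(alive,v0)
Op 6: N2 marks N2=alive -> (alive,v1)
Op 7: gossip N0<->N1 -> N0.N0=(alive,v0) N0.N1=(alive,v0) N0.N2=(alive,v0) N0.N3=(alive,v0) | N1.N0=(alive,v0) N1.N1=(alive,v0) N1.N2=(alive,v0) N1.N3=(alive,v0)
Op 8: gossip N0<->N3 -> N0.N0=(alive,v0) N0.N1=(alive,v0) N0.N2=(alive,v0) N0.N3=(alive,v0) | N3.N0=(alive,v0) N3.N1=(alive,v0) N3.N2=(alive,v0) N3.N3=(alive,v0)
Op 9: N2 marks N1=suspect -> (suspect,v1)
Op 10: gossip N0<->N2 -> N0.N0=(alive,v0) N0.N1=(suspect,v1) N0.N2=(alive,v1) N0.N3=(alive,v0) | N2.N0=(alive,v0) N2.N1=(suspect,v1) N2.N2=(alive,v1) N2.N3=(alive,v0)
Op 11: gossip N0<->N1 -> N0.N0=(alive,v0) N0.N1=(suspect,v1) N0.N2=(alive,v1) N0.N3=(alive,v0) | N1.N0=(alive,v0) N1.N1=(suspect,v1) N1.N2=(alive,v1) N1.N3=(alive,v0)
Op 12: gossip N3<->N0 -> N3.N0=(alive,v0) N3.N1=(suspect,v1) N3.N2=(alive,v1) N3.N3=(alive,v0) | N0.N0=(alive,v0) N0.N1=(suspect,v1) N0.N2=(alive,v1) N0.N3=(alive,v0)

Answer: alive 1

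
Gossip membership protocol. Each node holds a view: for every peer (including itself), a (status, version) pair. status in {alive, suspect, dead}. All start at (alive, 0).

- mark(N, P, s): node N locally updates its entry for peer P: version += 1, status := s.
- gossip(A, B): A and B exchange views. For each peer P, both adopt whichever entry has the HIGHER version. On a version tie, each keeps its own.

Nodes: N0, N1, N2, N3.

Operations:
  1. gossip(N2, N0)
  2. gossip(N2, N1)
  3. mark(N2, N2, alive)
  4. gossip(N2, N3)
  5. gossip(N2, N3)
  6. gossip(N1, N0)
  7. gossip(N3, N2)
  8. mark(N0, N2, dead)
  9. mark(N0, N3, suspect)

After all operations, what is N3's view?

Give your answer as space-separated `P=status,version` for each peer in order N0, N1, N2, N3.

Answer: N0=alive,0 N1=alive,0 N2=alive,1 N3=alive,0

Derivation:
Op 1: gossip N2<->N0 -> N2.N0=(alive,v0) N2.N1=(alive,v0) N2.N2=(alive,v0) N2.N3=(alive,v0) | N0.N0=(alive,v0) N0.N1=(alive,v0) N0.N2=(alive,v0) N0.N3=(alive,v0)
Op 2: gossip N2<->N1 -> N2.N0=(alive,v0) N2.N1=(alive,v0) N2.N2=(alive,v0) N2.N3=(alive,v0) | N1.N0=(alive,v0) N1.N1=(alive,v0) N1.N2=(alive,v0) N1.N3=(alive,v0)
Op 3: N2 marks N2=alive -> (alive,v1)
Op 4: gossip N2<->N3 -> N2.N0=(alive,v0) N2.N1=(alive,v0) N2.N2=(alive,v1) N2.N3=(alive,v0) | N3.N0=(alive,v0) N3.N1=(alive,v0) N3.N2=(alive,v1) N3.N3=(alive,v0)
Op 5: gossip N2<->N3 -> N2.N0=(alive,v0) N2.N1=(alive,v0) N2.N2=(alive,v1) N2.N3=(alive,v0) | N3.N0=(alive,v0) N3.N1=(alive,v0) N3.N2=(alive,v1) N3.N3=(alive,v0)
Op 6: gossip N1<->N0 -> N1.N0=(alive,v0) N1.N1=(alive,v0) N1.N2=(alive,v0) N1.N3=(alive,v0) | N0.N0=(alive,v0) N0.N1=(alive,v0) N0.N2=(alive,v0) N0.N3=(alive,v0)
Op 7: gossip N3<->N2 -> N3.N0=(alive,v0) N3.N1=(alive,v0) N3.N2=(alive,v1) N3.N3=(alive,v0) | N2.N0=(alive,v0) N2.N1=(alive,v0) N2.N2=(alive,v1) N2.N3=(alive,v0)
Op 8: N0 marks N2=dead -> (dead,v1)
Op 9: N0 marks N3=suspect -> (suspect,v1)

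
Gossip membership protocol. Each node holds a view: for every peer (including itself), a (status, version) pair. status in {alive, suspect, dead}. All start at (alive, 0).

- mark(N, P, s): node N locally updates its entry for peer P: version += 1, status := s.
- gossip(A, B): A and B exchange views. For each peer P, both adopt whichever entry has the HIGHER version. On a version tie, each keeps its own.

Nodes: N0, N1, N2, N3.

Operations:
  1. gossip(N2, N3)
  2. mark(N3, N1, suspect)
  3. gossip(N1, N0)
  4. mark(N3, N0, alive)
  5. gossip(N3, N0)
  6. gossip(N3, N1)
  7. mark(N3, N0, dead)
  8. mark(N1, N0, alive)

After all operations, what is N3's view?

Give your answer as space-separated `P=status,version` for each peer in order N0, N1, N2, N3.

Answer: N0=dead,2 N1=suspect,1 N2=alive,0 N3=alive,0

Derivation:
Op 1: gossip N2<->N3 -> N2.N0=(alive,v0) N2.N1=(alive,v0) N2.N2=(alive,v0) N2.N3=(alive,v0) | N3.N0=(alive,v0) N3.N1=(alive,v0) N3.N2=(alive,v0) N3.N3=(alive,v0)
Op 2: N3 marks N1=suspect -> (suspect,v1)
Op 3: gossip N1<->N0 -> N1.N0=(alive,v0) N1.N1=(alive,v0) N1.N2=(alive,v0) N1.N3=(alive,v0) | N0.N0=(alive,v0) N0.N1=(alive,v0) N0.N2=(alive,v0) N0.N3=(alive,v0)
Op 4: N3 marks N0=alive -> (alive,v1)
Op 5: gossip N3<->N0 -> N3.N0=(alive,v1) N3.N1=(suspect,v1) N3.N2=(alive,v0) N3.N3=(alive,v0) | N0.N0=(alive,v1) N0.N1=(suspect,v1) N0.N2=(alive,v0) N0.N3=(alive,v0)
Op 6: gossip N3<->N1 -> N3.N0=(alive,v1) N3.N1=(suspect,v1) N3.N2=(alive,v0) N3.N3=(alive,v0) | N1.N0=(alive,v1) N1.N1=(suspect,v1) N1.N2=(alive,v0) N1.N3=(alive,v0)
Op 7: N3 marks N0=dead -> (dead,v2)
Op 8: N1 marks N0=alive -> (alive,v2)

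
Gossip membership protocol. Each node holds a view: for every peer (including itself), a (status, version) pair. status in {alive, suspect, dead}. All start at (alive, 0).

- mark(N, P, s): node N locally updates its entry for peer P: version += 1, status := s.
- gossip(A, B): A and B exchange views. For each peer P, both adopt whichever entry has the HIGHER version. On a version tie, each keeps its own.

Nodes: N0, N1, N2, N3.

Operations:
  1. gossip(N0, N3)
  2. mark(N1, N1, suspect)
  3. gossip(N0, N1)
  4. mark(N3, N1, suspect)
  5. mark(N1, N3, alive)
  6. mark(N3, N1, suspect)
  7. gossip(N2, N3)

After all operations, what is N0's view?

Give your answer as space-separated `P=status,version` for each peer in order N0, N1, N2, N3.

Answer: N0=alive,0 N1=suspect,1 N2=alive,0 N3=alive,0

Derivation:
Op 1: gossip N0<->N3 -> N0.N0=(alive,v0) N0.N1=(alive,v0) N0.N2=(alive,v0) N0.N3=(alive,v0) | N3.N0=(alive,v0) N3.N1=(alive,v0) N3.N2=(alive,v0) N3.N3=(alive,v0)
Op 2: N1 marks N1=suspect -> (suspect,v1)
Op 3: gossip N0<->N1 -> N0.N0=(alive,v0) N0.N1=(suspect,v1) N0.N2=(alive,v0) N0.N3=(alive,v0) | N1.N0=(alive,v0) N1.N1=(suspect,v1) N1.N2=(alive,v0) N1.N3=(alive,v0)
Op 4: N3 marks N1=suspect -> (suspect,v1)
Op 5: N1 marks N3=alive -> (alive,v1)
Op 6: N3 marks N1=suspect -> (suspect,v2)
Op 7: gossip N2<->N3 -> N2.N0=(alive,v0) N2.N1=(suspect,v2) N2.N2=(alive,v0) N2.N3=(alive,v0) | N3.N0=(alive,v0) N3.N1=(suspect,v2) N3.N2=(alive,v0) N3.N3=(alive,v0)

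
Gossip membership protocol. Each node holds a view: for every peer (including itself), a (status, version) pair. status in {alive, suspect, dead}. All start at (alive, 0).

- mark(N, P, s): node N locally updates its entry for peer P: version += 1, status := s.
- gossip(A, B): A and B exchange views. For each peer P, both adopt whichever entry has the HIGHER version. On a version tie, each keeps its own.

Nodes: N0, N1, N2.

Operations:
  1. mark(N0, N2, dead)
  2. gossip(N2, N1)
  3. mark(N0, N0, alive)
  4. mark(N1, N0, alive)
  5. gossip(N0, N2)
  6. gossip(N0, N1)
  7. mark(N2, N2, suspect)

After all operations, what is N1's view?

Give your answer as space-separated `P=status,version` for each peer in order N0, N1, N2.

Op 1: N0 marks N2=dead -> (dead,v1)
Op 2: gossip N2<->N1 -> N2.N0=(alive,v0) N2.N1=(alive,v0) N2.N2=(alive,v0) | N1.N0=(alive,v0) N1.N1=(alive,v0) N1.N2=(alive,v0)
Op 3: N0 marks N0=alive -> (alive,v1)
Op 4: N1 marks N0=alive -> (alive,v1)
Op 5: gossip N0<->N2 -> N0.N0=(alive,v1) N0.N1=(alive,v0) N0.N2=(dead,v1) | N2.N0=(alive,v1) N2.N1=(alive,v0) N2.N2=(dead,v1)
Op 6: gossip N0<->N1 -> N0.N0=(alive,v1) N0.N1=(alive,v0) N0.N2=(dead,v1) | N1.N0=(alive,v1) N1.N1=(alive,v0) N1.N2=(dead,v1)
Op 7: N2 marks N2=suspect -> (suspect,v2)

Answer: N0=alive,1 N1=alive,0 N2=dead,1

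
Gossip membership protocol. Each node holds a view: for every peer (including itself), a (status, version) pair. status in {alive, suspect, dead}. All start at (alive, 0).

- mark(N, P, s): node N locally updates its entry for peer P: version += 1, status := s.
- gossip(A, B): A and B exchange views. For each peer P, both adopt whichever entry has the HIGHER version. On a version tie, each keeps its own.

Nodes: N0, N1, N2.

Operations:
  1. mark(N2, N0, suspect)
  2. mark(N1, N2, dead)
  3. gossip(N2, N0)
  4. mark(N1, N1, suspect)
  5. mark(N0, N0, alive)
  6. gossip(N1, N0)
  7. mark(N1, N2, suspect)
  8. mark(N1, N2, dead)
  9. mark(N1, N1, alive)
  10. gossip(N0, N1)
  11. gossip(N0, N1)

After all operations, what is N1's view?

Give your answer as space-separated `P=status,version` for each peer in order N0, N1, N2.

Op 1: N2 marks N0=suspect -> (suspect,v1)
Op 2: N1 marks N2=dead -> (dead,v1)
Op 3: gossip N2<->N0 -> N2.N0=(suspect,v1) N2.N1=(alive,v0) N2.N2=(alive,v0) | N0.N0=(suspect,v1) N0.N1=(alive,v0) N0.N2=(alive,v0)
Op 4: N1 marks N1=suspect -> (suspect,v1)
Op 5: N0 marks N0=alive -> (alive,v2)
Op 6: gossip N1<->N0 -> N1.N0=(alive,v2) N1.N1=(suspect,v1) N1.N2=(dead,v1) | N0.N0=(alive,v2) N0.N1=(suspect,v1) N0.N2=(dead,v1)
Op 7: N1 marks N2=suspect -> (suspect,v2)
Op 8: N1 marks N2=dead -> (dead,v3)
Op 9: N1 marks N1=alive -> (alive,v2)
Op 10: gossip N0<->N1 -> N0.N0=(alive,v2) N0.N1=(alive,v2) N0.N2=(dead,v3) | N1.N0=(alive,v2) N1.N1=(alive,v2) N1.N2=(dead,v3)
Op 11: gossip N0<->N1 -> N0.N0=(alive,v2) N0.N1=(alive,v2) N0.N2=(dead,v3) | N1.N0=(alive,v2) N1.N1=(alive,v2) N1.N2=(dead,v3)

Answer: N0=alive,2 N1=alive,2 N2=dead,3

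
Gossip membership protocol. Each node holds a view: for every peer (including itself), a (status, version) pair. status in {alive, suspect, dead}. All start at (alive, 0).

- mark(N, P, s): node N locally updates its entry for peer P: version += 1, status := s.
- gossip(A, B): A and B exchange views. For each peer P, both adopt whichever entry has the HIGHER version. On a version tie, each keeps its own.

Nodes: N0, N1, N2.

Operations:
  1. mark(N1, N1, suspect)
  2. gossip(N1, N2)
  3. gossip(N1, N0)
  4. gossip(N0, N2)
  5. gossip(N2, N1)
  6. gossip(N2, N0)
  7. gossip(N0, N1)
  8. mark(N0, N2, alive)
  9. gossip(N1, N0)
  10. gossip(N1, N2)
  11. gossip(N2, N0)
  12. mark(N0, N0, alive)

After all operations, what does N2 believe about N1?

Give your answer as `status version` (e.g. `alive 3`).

Op 1: N1 marks N1=suspect -> (suspect,v1)
Op 2: gossip N1<->N2 -> N1.N0=(alive,v0) N1.N1=(suspect,v1) N1.N2=(alive,v0) | N2.N0=(alive,v0) N2.N1=(suspect,v1) N2.N2=(alive,v0)
Op 3: gossip N1<->N0 -> N1.N0=(alive,v0) N1.N1=(suspect,v1) N1.N2=(alive,v0) | N0.N0=(alive,v0) N0.N1=(suspect,v1) N0.N2=(alive,v0)
Op 4: gossip N0<->N2 -> N0.N0=(alive,v0) N0.N1=(suspect,v1) N0.N2=(alive,v0) | N2.N0=(alive,v0) N2.N1=(suspect,v1) N2.N2=(alive,v0)
Op 5: gossip N2<->N1 -> N2.N0=(alive,v0) N2.N1=(suspect,v1) N2.N2=(alive,v0) | N1.N0=(alive,v0) N1.N1=(suspect,v1) N1.N2=(alive,v0)
Op 6: gossip N2<->N0 -> N2.N0=(alive,v0) N2.N1=(suspect,v1) N2.N2=(alive,v0) | N0.N0=(alive,v0) N0.N1=(suspect,v1) N0.N2=(alive,v0)
Op 7: gossip N0<->N1 -> N0.N0=(alive,v0) N0.N1=(suspect,v1) N0.N2=(alive,v0) | N1.N0=(alive,v0) N1.N1=(suspect,v1) N1.N2=(alive,v0)
Op 8: N0 marks N2=alive -> (alive,v1)
Op 9: gossip N1<->N0 -> N1.N0=(alive,v0) N1.N1=(suspect,v1) N1.N2=(alive,v1) | N0.N0=(alive,v0) N0.N1=(suspect,v1) N0.N2=(alive,v1)
Op 10: gossip N1<->N2 -> N1.N0=(alive,v0) N1.N1=(suspect,v1) N1.N2=(alive,v1) | N2.N0=(alive,v0) N2.N1=(suspect,v1) N2.N2=(alive,v1)
Op 11: gossip N2<->N0 -> N2.N0=(alive,v0) N2.N1=(suspect,v1) N2.N2=(alive,v1) | N0.N0=(alive,v0) N0.N1=(suspect,v1) N0.N2=(alive,v1)
Op 12: N0 marks N0=alive -> (alive,v1)

Answer: suspect 1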